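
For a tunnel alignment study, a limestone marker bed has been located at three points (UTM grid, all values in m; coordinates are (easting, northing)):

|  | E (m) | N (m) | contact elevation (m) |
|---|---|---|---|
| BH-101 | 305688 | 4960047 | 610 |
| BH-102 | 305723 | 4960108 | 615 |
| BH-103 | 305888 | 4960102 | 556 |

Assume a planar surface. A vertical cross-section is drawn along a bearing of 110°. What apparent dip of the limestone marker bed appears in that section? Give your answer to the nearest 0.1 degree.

Two edge vectors: BH-101→BH-102 = (35, 61, 5), BH-101→BH-103 = (200, 55, -54).
Normal n = (BH-101→BH-102) × (BH-101→BH-103) = (-3569, 2890, -10275).
So ∂z/∂E = −n_x/n_z = −0.34735 and ∂z/∂N = −n_y/n_z = 0.28127.
Unit vector along 110° is (sin 110°, cos 110°) = (0.9397, -0.3420).
Slope in that direction = a·(0.9397) + b·(-0.3420) = −0.42260.
Apparent dip = arctan|0.42260| = 22.9° (true dip is 24.1°, so apparent ≤ true as expected).

22.9°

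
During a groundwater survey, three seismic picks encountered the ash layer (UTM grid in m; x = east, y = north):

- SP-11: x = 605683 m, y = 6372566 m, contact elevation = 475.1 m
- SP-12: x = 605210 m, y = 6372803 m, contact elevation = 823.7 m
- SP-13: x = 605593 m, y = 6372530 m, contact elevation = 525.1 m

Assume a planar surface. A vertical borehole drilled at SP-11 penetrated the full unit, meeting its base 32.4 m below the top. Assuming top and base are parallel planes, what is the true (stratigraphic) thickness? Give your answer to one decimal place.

Two edge vectors: SP-11→SP-12 = (-473, 237, 348.6), SP-11→SP-13 = (-90, -36, 50).
Normal n = (SP-11→SP-12) × (SP-11→SP-13) = (24399.6, -7724, 38358).
So ∂z/∂x = −n_x/n_z = −0.63610 and ∂z/∂y = −n_y/n_z = 0.20137.
|∇z| = √(a²+b²) = 0.66721, so dip δ = arctan(0.66721) = 33.71°.
True thickness = vertical thickness × cos δ = 32.4 × cos 33.71° = 27.0 m.

27.0 m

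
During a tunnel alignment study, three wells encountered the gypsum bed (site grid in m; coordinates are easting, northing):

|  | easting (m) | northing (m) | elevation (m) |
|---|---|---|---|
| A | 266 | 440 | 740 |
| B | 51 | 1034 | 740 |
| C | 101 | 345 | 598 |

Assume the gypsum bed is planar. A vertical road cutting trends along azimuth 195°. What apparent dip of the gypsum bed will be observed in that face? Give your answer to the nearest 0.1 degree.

23.4°

Two edge vectors: A→B = (-215, 594, 0), A→C = (-165, -95, -142).
Normal n = (A→B) × (A→C) = (-84348, -30530, 118435).
So ∂z/∂easting = −n_x/n_z = 0.71219 and ∂z/∂northing = −n_y/n_z = 0.25778.
Unit vector along 195° is (sin 195°, cos 195°) = (-0.2588, -0.9659).
Slope in that direction = a·(-0.2588) + b·(-0.9659) = −0.43332.
Apparent dip = arctan|0.43332| = 23.4° (true dip is 37.1°, so apparent ≤ true as expected).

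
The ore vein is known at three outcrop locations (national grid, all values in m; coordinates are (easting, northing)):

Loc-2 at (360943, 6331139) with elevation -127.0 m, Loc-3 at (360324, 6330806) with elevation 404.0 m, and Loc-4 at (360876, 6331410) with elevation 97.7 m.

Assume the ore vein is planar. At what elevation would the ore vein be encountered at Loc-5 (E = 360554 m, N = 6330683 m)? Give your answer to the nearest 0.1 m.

Two edge vectors: Loc-2→Loc-3 = (-619, -333, 531), Loc-2→Loc-4 = (-67, 271, 224.7).
Normal n = (Loc-2→Loc-3) × (Loc-2→Loc-4) = (-218726.1, 103512.3, -190060).
So ∂z/∂E = −n_x/n_z = −1.150826581 and ∂z/∂N = −n_y/n_z = 0.544629591.
Intercept c from Loc-2: -127 + 415382.80 − 3448125.64 = −3032869.84.
At (360554, 6330683): z = −414935.1 + 3447877.3 − 3032869.84 = 72.3 m.

72.3 m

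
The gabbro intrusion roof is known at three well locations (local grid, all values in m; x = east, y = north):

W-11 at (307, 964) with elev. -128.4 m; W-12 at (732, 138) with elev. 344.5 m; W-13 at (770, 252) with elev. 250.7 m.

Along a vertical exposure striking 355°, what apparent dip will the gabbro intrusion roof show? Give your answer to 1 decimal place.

34.8°

Let the plane be z = a·x + b·y + c.
W-12−W-11: 425a − 826b = 472.9;  W-13−W-11: 463a − 712b = 379.1.
Solving gives a = −0.29520, b = −0.72441.
Unit vector along 355° is (sin 355°, cos 355°) = (-0.0872, 0.9962).
Slope in that direction = a·(-0.0872) + b·(0.9962) = −0.69592.
Apparent dip = arctan|0.69592| = 34.8° (true dip is 38.0°, so apparent ≤ true as expected).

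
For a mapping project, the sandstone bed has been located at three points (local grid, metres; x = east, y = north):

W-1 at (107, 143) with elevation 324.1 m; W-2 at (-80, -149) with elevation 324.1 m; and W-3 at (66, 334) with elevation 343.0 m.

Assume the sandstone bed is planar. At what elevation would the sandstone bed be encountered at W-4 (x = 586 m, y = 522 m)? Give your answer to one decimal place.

296.8 m

Two edge vectors: W-1→W-2 = (-187, -292, 0), W-1→W-3 = (-41, 191, 18.9).
Normal n = (W-1→W-2) × (W-1→W-3) = (-5518.8, 3534.3, -47689).
So ∂z/∂x = −n_x/n_z = −0.11572 and ∂z/∂y = −n_y/n_z = 0.07411.
Intercept c from W-1: 324.1 + 12.38 − 10.60 = 325.88.
At (586, 522): z = −67.8 + 38.7 + 325.88 = 296.8 m.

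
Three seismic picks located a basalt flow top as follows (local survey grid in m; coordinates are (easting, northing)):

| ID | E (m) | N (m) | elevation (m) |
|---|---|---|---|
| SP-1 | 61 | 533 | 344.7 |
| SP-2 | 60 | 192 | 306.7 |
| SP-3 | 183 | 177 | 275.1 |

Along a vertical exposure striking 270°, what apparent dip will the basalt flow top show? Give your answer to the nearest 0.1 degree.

13.7°

Let the plane be z = a·E + b·N + c.
SP-2−SP-1: −1a − 341b = −38;  SP-3−SP-1: 122a − 356b = −69.6.
Solving gives a = −0.24323, b = 0.11215.
Unit vector along 270° is (sin 270°, cos 270°) = (-1.0000, -0.0000).
Slope in that direction = a·(-1.0000) + b·(-0.0000) = 0.24323.
Apparent dip = arctan|0.24323| = 13.7° (true dip is 15.0°, so apparent ≤ true as expected).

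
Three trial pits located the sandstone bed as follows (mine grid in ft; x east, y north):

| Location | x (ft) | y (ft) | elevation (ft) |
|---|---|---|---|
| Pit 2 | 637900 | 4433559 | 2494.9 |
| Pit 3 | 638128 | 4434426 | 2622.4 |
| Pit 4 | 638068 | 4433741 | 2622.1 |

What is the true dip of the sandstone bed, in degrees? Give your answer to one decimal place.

40.0°

Let the plane be z = a·x + b·y + c.
Pit 3−Pit 2: 228a + 867b = 127.5;  Pit 4−Pit 2: 168a + 182b = 127.2.
Solving gives a = 0.83600, b = −0.07279.
Gradient magnitude |∇z| = √(a² + b²) = √(0.69889 + 0.00530) = 0.83916.
True dip = arctan(0.83916) = 40.0°, dipping toward W (azimuth ≈ 275°).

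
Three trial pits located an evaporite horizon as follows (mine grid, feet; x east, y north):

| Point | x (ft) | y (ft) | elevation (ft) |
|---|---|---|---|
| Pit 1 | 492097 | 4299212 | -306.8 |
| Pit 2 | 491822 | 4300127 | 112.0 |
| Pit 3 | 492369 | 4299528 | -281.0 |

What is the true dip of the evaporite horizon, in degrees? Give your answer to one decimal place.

Let the plane be z = a·x + b·y + c.
Pit 2−Pit 1: −275a + 915b = 418.8;  Pit 3−Pit 1: 272a + 316b = 25.8.
Solving gives a = −0.32382, b = 0.36038.
Gradient magnitude |∇z| = √(a² + b²) = √(0.10486 + 0.12987) = 0.48450.
True dip = arctan(0.48450) = 25.9°, dipping toward SE (azimuth ≈ 138°).

25.9°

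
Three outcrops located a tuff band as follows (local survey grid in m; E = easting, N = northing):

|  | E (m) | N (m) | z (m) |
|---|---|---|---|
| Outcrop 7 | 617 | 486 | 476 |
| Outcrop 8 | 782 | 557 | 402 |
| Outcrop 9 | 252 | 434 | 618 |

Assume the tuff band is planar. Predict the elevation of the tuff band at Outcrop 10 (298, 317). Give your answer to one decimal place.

Let the plane be z = a·E + b·N + c.
Outcrop 8−Outcrop 7: 165a + 71b = −74;  Outcrop 9−Outcrop 7: −365a − 52b = 142.
Solving gives a = −0.35962, b = −0.20652.
Then c = 476 − a·617 − b·486 = 798.25.
At (298, 317): z = −107.2 − 65.5 + 798.25 = 625.6 m.

625.6 m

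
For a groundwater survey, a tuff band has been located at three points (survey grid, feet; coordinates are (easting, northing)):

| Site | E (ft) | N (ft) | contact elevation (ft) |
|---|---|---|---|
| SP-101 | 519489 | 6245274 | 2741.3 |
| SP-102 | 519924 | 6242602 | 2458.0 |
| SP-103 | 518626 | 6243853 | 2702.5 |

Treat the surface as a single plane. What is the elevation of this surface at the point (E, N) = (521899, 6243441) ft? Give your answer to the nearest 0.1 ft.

2331.1 ft

Two edge vectors: SP-101→SP-102 = (435, -2672, -283.3), SP-101→SP-103 = (-863, -1421, -38.8).
Normal n = (SP-101→SP-102) × (SP-101→SP-103) = (-298895.7, 261365.9, -2924071).
So ∂z/∂E = −n_x/n_z = −0.102219030 and ∂z/∂N = −n_y/n_z = 0.089384252.
Intercept c from SP-101: 2741.3 + 53101.66 − 558229.15 = −502386.19.
At (521899, 6243441): z = −53348.0 + 558065.3 − 502386.19 = 2331.1 ft.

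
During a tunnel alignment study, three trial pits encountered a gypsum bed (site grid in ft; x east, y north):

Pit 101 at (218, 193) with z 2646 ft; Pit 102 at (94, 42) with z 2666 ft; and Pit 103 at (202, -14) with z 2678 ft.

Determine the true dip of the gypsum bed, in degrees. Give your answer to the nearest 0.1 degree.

Let the plane be z = a·x + b·y + c.
Pit 102−Pit 101: −124a − 151b = 20;  Pit 103−Pit 101: −16a − 207b = 32.
Solving gives a = 0.02976, b = −0.15689.
Gradient magnitude |∇z| = √(a² + b²) = √(0.00089 + 0.02461) = 0.15969.
True dip = arctan(0.15969) = 9.1°, dipping toward N (azimuth ≈ 349°).

9.1°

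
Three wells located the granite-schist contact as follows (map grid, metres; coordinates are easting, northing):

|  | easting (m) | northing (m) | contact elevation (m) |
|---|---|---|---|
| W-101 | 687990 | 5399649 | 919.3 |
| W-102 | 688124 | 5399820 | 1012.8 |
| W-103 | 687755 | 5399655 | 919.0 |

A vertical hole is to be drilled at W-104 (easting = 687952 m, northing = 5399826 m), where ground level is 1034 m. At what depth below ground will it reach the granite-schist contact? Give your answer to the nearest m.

21 m

Let the plane be z = a·easting + b·northing + c.
W-102−W-101: 134a + 171b = 93.5;  W-103−W-101: −235a + 6b = −0.3.
Solving gives a = 0.01493815, b = 0.53507770.
Then c = 919.3 − a·687990 − b·5399649 = −2898589.79.
At (687952, 5399826): z_contact = 10276.7 + 2889326.5 − 2898589.79 = 1013.4 m.
Depth below ground = 1034 − 1013.4 = 21 m.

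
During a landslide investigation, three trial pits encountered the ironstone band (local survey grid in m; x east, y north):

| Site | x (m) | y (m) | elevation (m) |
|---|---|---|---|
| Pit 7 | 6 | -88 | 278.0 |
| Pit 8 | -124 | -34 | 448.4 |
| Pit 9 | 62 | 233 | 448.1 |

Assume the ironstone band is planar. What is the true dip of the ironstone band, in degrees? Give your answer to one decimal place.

Let the plane be z = a·x + b·y + c.
Pit 8−Pit 7: −130a + 54b = 170.4;  Pit 9−Pit 7: 56a + 321b = 170.1.
Solving gives a = −1.01696, b = 0.70732.
Gradient magnitude |∇z| = √(a² + b²) = √(1.03421 + 0.50030) = 1.23875.
True dip = arctan(1.23875) = 51.1°, dipping toward SE (azimuth ≈ 125°).

51.1°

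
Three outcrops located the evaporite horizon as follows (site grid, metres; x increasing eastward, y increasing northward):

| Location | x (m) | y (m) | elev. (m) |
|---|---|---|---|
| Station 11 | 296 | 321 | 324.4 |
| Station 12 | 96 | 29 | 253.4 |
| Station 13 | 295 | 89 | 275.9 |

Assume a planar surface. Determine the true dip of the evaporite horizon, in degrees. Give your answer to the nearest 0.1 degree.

12.1°

Let the plane be z = a·x + b·y + c.
Station 12−Station 11: −200a − 292b = −71;  Station 13−Station 11: −1a − 232b = −48.5.
Solving gives a = 0.05010, b = 0.20884.
Gradient magnitude |∇z| = √(a² + b²) = √(0.00251 + 0.04361) = 0.21476.
True dip = arctan(0.21476) = 12.1°, dipping toward SSW (azimuth ≈ 193°).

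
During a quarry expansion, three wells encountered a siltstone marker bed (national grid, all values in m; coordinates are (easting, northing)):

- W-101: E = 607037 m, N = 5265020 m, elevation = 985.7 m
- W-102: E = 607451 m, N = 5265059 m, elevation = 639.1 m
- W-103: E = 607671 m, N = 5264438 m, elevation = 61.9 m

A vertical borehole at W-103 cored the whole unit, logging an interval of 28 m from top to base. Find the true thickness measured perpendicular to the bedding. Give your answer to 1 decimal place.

19.0 m

Two edge vectors: W-101→W-102 = (414, 39, -346.6), W-101→W-103 = (634, -582, -923.8).
Normal n = (W-101→W-102) × (W-101→W-103) = (-237749.4, 162708.8, -265674).
So ∂z/∂E = −n_x/n_z = −0.89489 and ∂z/∂N = −n_y/n_z = 0.61244.
|∇z| = √(a²+b²) = 1.08439, so dip δ = arctan(1.08439) = 47.32°.
True thickness = vertical thickness × cos δ = 28 × cos 47.32° = 19.0 m.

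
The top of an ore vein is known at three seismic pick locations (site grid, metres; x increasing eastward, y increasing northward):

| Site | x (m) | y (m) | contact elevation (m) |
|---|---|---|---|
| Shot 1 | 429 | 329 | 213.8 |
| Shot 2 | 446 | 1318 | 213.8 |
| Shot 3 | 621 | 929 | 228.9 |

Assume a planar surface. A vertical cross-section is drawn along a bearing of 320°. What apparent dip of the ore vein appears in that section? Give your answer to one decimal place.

3.1°

Let the plane be z = a·x + b·y + c.
Shot 2−Shot 1: 17a + 989b = 0;  Shot 3−Shot 1: 192a + 600b = 15.1.
Solving gives a = 0.08311, b = −0.00143.
Unit vector along 320° is (sin 320°, cos 320°) = (-0.6428, 0.7660).
Slope in that direction = a·(-0.6428) + b·(0.7660) = −0.05452.
Apparent dip = arctan|0.05452| = 3.1° (true dip is 4.8°, so apparent ≤ true as expected).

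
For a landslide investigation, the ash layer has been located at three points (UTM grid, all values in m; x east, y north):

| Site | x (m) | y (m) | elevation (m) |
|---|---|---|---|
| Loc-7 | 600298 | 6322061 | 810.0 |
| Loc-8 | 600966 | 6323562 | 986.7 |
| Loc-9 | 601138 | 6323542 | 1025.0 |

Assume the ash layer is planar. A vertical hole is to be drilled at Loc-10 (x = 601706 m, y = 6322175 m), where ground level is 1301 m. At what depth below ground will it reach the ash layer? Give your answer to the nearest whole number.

Two edge vectors: Loc-7→Loc-8 = (668, 1501, 176.7), Loc-7→Loc-9 = (840, 1481, 215).
Normal n = (Loc-7→Loc-8) × (Loc-7→Loc-9) = (61022.3, 4808, -271532).
So ∂z/∂x = −n_x/n_z = 0.22473336 and ∂z/∂y = −n_y/n_z = 0.01770694.
Intercept c from Loc-7: 810 − 134906.99 − 111944.34 = −246041.32.
At (601706, 6322175): z_contact = 135223.4 + 111946.4 − 246041.32 = 1128.4 m.
Depth below ground = 1301 − 1128.4 = 173 m.

173 m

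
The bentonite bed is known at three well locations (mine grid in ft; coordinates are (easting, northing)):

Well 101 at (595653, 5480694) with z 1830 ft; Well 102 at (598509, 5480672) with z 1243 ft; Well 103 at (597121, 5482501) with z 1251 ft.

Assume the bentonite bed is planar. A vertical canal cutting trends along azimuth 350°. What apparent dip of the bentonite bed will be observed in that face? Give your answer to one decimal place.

Let the plane be z = a·E + b·N + c.
Well 102−Well 101: 2856a − 22b = −587;  Well 103−Well 101: 1468a + 1807b = −579.
Solving gives a = −0.20671, b = −0.15249.
Unit vector along 350° is (sin 350°, cos 350°) = (-0.1736, 0.9848).
Slope in that direction = a·(-0.1736) + b·(0.9848) = −0.11428.
Apparent dip = arctan|0.11428| = 6.5° (true dip is 14.4°, so apparent ≤ true as expected).

6.5°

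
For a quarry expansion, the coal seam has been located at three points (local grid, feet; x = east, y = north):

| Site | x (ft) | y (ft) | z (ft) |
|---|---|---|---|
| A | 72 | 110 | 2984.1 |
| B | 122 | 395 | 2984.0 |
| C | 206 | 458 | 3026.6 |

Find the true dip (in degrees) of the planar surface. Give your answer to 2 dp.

Let the plane be z = a·x + b·y + c.
B−A: 50a + 285b = −0.1;  C−A: 134a + 348b = 42.5.
Solving gives a = 0.58429, b = −0.10286.
Gradient magnitude |∇z| = √(a² + b²) = √(0.34139 + 0.01058) = 0.59327.
True dip = arctan(0.59327) = 30.68°, dipping toward W (azimuth ≈ 280°).

30.68°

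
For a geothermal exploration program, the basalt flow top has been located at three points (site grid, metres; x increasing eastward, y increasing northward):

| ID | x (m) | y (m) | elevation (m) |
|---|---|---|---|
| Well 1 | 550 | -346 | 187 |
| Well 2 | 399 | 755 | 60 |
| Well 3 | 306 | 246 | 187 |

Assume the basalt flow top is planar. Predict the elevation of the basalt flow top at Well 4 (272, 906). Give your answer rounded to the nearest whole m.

Let the plane be z = a·x + b·y + c.
Well 2−Well 1: −151a + 1101b = −127;  Well 3−Well 1: −244a + 592b = 0.
Solving gives a = −0.41943, b = −0.17287.
Then c = 187 − a·550 − b·-346 = 357.87.
At (272, 906): z = −114.1 − 156.6 + 357.87 = 87.2 m.

87 m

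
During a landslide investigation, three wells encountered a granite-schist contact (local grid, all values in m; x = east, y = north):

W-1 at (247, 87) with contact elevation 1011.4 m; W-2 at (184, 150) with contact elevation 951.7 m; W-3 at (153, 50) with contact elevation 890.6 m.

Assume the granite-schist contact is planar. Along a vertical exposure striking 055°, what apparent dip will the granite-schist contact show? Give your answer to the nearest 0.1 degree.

48.1°

Two edge vectors: W-1→W-2 = (-63, 63, -59.7), W-1→W-3 = (-94, -37, -120.8).
Normal n = (W-1→W-2) × (W-1→W-3) = (-9819.3, -1998.6, 8253).
So ∂z/∂x = −n_x/n_z = 1.18979 and ∂z/∂y = −n_y/n_z = 0.24217.
Unit vector along 055° is (sin 55°, cos 55°) = (0.8192, 0.5736).
Slope in that direction = a·(0.8192) + b·(0.5736) = 1.11352.
Apparent dip = arctan|1.11352| = 48.1° (true dip is 50.5°, so apparent ≤ true as expected).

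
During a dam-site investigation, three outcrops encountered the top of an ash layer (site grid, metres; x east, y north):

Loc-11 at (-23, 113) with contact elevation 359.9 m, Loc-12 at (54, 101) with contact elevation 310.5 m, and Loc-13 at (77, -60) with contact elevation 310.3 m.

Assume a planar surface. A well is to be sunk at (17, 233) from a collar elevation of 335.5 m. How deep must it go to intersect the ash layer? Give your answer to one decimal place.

12.9 m

Let the plane be z = a·x + b·y + c.
Loc-12−Loc-11: 77a − 12b = −49.4;  Loc-13−Loc-11: 100a − 173b = −49.6.
Solving gives a = −0.65597, b = −0.09247.
Then c = 359.9 − a·-23 − b·113 = 355.26.
At (17, 233): z_contact = −11.15 − 21.54 + 355.26 = 322.57 m.
Depth below ground = 335.5 − 322.57 = 12.9 m.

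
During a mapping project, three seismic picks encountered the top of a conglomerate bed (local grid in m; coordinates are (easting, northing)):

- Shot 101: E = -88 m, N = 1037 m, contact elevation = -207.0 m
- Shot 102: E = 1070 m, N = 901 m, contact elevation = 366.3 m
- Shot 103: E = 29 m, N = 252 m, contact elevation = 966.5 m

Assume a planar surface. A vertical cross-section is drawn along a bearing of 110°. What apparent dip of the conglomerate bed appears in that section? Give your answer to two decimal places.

38.67°

Two edge vectors: Shot 101→Shot 102 = (1158, -136, 573.3), Shot 101→Shot 103 = (117, -785, 1173.5).
Normal n = (Shot 101→Shot 102) × (Shot 101→Shot 103) = (290444.5, -1291836.9, -893118).
So ∂z/∂E = −n_x/n_z = 0.32520 and ∂z/∂N = −n_y/n_z = −1.44643.
Unit vector along 110° is (sin 110°, cos 110°) = (0.9397, -0.3420).
Slope in that direction = a·(0.9397) + b·(-0.3420) = 0.80030.
Apparent dip = arctan|0.80030| = 38.67° (true dip is 56.0°, so apparent ≤ true as expected).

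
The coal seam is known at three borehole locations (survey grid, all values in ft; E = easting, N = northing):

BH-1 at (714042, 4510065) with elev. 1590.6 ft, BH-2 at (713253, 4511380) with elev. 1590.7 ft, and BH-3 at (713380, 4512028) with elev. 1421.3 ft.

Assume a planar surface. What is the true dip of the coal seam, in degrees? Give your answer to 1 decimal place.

21.0°

Two edge vectors: BH-1→BH-2 = (-789, 1315, 0.1), BH-1→BH-3 = (-662, 1963, -169.3).
Normal n = (BH-1→BH-2) × (BH-1→BH-3) = (-222825.8, -133643.9, -678277).
So ∂z/∂E = −n_x/n_z = −0.32852 and ∂z/∂N = −n_y/n_z = −0.19703.
Gradient magnitude |∇z| = √(a² + b²) = √(0.10792 + 0.03882) = 0.38307.
True dip = arctan(0.38307) = 21.0°, dipping toward ENE (azimuth ≈ 059°).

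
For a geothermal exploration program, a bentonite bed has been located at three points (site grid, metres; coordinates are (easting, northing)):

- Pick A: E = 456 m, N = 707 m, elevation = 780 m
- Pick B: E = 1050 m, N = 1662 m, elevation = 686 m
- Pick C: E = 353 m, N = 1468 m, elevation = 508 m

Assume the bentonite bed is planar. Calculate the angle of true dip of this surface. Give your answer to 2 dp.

24.81°

Let the plane be z = a·E + b·N + c.
Pick B−Pick A: 594a + 955b = −94;  Pick C−Pick A: −103a + 761b = −272.
Solving gives a = 0.34198, b = −0.31114.
Gradient magnitude |∇z| = √(a² + b²) = √(0.11695 + 0.09681) = 0.46234.
True dip = arctan(0.46234) = 24.81°, dipping toward NW (azimuth ≈ 312°).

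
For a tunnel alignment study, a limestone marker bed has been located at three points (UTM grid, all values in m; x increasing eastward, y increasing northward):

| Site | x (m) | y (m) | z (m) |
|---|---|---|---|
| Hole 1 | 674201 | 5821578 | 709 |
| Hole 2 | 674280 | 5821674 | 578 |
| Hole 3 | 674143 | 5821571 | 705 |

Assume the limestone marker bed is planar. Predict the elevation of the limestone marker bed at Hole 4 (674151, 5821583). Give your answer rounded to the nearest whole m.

Let the plane be z = a·x + b·y + c.
Hole 2−Hole 1: 79a + 96b = −131;  Hole 3−Hole 1: −58a − 7b = −4.
Solving gives a = 0.25942173, b = −1.57806580.
Then c = 709 − a·674201 − b·5821578 = 9012639.77.
At (674151, 5821583): z = 174889.4 − 9186841.0 + 9012639.77 = 688.1 m.

688 m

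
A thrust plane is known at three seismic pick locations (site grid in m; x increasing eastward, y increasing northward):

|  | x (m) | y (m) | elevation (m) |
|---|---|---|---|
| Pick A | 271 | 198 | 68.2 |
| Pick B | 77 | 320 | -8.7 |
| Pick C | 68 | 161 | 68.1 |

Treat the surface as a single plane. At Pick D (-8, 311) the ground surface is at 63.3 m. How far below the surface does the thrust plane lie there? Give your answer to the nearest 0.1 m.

75.2 m

Two edge vectors: Pick A→Pick B = (-194, 122, -76.9), Pick A→Pick C = (-203, -37, -0.1).
Normal n = (Pick A→Pick B) × (Pick A→Pick C) = (-2857.5, 15591.3, 31944).
So ∂z/∂x = −n_x/n_z = 0.08945 and ∂z/∂y = −n_y/n_z = −0.48808.
Intercept c from Pick A: 68.2 − 24.24 + 96.64 = 140.60.
At (-8, 311): z_contact = −0.72 − 151.79 + 140.60 = -11.91 m.
Depth below ground = 63.3 − (-11.91) = 75.2 m.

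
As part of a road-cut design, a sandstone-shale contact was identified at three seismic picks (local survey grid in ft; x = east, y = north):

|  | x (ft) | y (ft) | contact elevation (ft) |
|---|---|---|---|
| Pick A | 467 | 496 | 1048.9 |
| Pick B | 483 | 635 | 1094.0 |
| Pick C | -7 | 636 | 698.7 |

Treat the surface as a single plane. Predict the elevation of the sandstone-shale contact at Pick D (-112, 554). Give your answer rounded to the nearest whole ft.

Let the plane be z = a·x + b·y + c.
Pick B−Pick A: 16a + 139b = 45.1;  Pick C−Pick A: −474a + 140b = −350.2.
Solving gives a = 0.80721, b = 0.23154.
Then c = 1048.9 − a·467 − b·496 = 557.09.
At (-112, 554): z = −90.4 + 128.3 + 557.09 = 595.0 ft.

595 ft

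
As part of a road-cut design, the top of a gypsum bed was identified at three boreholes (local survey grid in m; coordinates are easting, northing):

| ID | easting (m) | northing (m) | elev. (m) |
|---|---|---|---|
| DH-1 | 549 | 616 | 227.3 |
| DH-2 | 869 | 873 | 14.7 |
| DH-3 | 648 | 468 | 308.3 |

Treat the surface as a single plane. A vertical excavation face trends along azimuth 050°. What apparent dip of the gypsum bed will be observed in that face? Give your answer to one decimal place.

27.8°

Two edge vectors: DH-1→DH-2 = (320, 257, -212.6), DH-1→DH-3 = (99, -148, 81).
Normal n = (DH-1→DH-2) × (DH-1→DH-3) = (-10647.8, -46967.4, -72803).
So ∂z/∂easting = −n_x/n_z = −0.14625 and ∂z/∂northing = −n_y/n_z = −0.64513.
Unit vector along 050° is (sin 50°, cos 50°) = (0.7660, 0.6428).
Slope in that direction = a·(0.7660) + b·(0.6428) = −0.52672.
Apparent dip = arctan|0.52672| = 27.8° (true dip is 33.5°, so apparent ≤ true as expected).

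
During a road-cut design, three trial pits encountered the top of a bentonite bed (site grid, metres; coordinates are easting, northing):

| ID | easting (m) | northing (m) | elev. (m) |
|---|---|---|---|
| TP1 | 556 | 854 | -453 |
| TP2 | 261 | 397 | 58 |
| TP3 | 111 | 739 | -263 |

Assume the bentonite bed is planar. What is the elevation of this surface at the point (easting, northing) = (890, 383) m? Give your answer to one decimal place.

Two edge vectors: TP1→TP2 = (-295, -457, 511), TP1→TP3 = (-445, -115, 190).
Normal n = (TP1→TP2) × (TP1→TP3) = (-28065, -171345, -169440).
So ∂z/∂easting = −n_x/n_z = −0.16563 and ∂z/∂northing = −n_y/n_z = −1.01124.
Intercept c from TP1: -453 + 92.09 + 863.60 = 502.69.
At (890, 383): z = −147.4 − 387.3 + 502.69 = -32.0 m.

-32.0 m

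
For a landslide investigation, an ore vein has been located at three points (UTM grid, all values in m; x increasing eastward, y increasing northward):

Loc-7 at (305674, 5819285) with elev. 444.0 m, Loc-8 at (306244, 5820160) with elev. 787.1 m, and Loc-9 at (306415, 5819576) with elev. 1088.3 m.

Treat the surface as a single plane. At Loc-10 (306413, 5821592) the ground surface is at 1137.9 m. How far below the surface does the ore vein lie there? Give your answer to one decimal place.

523.7 m

Two edge vectors: Loc-7→Loc-8 = (570, 875, 343.1), Loc-7→Loc-9 = (741, 291, 644.3).
Normal n = (Loc-7→Loc-8) × (Loc-7→Loc-9) = (463920.4, -113013.9, -482505).
So ∂z/∂x = −n_x/n_z = 0.961483093 and ∂z/∂y = −n_y/n_z = −0.234223272.
Intercept c from Loc-7: 444 − 293900.38 + 1363011.98 = 1069555.59.
At (306413, 5821592): z_contact = 294610.92 − 1363552.33 + 1069555.59 = 614.18 m.
Depth below ground = 1137.9 − 614.18 = 523.7 m.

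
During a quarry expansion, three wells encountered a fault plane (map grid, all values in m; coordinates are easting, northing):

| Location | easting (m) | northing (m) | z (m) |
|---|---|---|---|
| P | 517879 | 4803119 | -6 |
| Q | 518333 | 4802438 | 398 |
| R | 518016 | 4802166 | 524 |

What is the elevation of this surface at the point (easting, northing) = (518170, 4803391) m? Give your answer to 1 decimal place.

-133.8 m

Two edge vectors: P→Q = (454, -681, 404), P→R = (137, -953, 530).
Normal n = (P→Q) × (P→R) = (24082, -185272, -339365).
So ∂z/∂easting = −n_x/n_z = 0.070961944 and ∂z/∂northing = −n_y/n_z = −0.545937265.
Intercept c from P: -6 − 36749.70 + 2622201.65 = 2585445.95.
At (518170, 4803391): z = 36770.4 − 2622350.1 + 2585445.95 = -133.8 m.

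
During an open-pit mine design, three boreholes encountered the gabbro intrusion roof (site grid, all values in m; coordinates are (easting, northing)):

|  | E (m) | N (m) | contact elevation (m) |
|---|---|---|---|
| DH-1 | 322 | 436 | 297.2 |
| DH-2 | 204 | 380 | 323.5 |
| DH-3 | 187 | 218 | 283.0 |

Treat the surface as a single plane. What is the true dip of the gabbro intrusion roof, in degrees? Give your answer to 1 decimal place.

24.7°

Two edge vectors: DH-1→DH-2 = (-118, -56, 26.3), DH-1→DH-3 = (-135, -218, -14.2).
Normal n = (DH-1→DH-2) × (DH-1→DH-3) = (6528.6, -5226.1, 18164).
So ∂z/∂E = −n_x/n_z = −0.35943 and ∂z/∂N = −n_y/n_z = 0.28772.
Gradient magnitude |∇z| = √(a² + b²) = √(0.12919 + 0.08278) = 0.46040.
True dip = arctan(0.46040) = 24.7°, dipping toward SE (azimuth ≈ 129°).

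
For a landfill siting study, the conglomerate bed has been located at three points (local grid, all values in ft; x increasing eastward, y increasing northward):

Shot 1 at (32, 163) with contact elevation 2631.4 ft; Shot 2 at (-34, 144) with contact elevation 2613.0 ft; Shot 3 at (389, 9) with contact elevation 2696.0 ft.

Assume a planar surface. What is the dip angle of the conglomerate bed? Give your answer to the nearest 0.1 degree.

15.4°

Let the plane be z = a·x + b·y + c.
Shot 2−Shot 1: −66a − 19b = −18.4;  Shot 3−Shot 1: 357a − 154b = 64.6.
Solving gives a = 0.23963, b = 0.13602.
Gradient magnitude |∇z| = √(a² + b²) = √(0.05742 + 0.01850) = 0.27554.
True dip = arctan(0.27554) = 15.4°, dipping toward WSW (azimuth ≈ 240°).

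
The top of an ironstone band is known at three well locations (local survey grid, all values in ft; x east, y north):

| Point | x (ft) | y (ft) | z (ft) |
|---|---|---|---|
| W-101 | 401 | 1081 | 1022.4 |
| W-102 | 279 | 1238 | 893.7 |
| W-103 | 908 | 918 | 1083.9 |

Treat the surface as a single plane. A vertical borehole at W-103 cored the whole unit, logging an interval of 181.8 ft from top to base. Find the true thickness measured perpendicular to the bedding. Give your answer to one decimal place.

Let the plane be z = a·x + b·y + c.
W-102−W-101: −122a + 157b = −128.7;  W-103−W-101: 507a − 163b = 61.5.
Solving gives a = −0.18962, b = −0.96709.
|∇z| = √(a²+b²) = 0.98550, so dip δ = arctan(0.98550) = 44.58°.
True thickness = vertical thickness × cos δ = 181.8 × cos 44.58° = 129.5 ft.

129.5 ft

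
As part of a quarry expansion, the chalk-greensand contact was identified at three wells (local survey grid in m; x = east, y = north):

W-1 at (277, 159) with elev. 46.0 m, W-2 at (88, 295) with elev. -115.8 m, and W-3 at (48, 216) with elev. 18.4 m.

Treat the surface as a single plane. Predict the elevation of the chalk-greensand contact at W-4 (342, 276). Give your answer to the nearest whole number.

Let the plane be z = a·x + b·y + c.
W-2−W-1: −189a + 136b = −161.8;  W-3−W-1: −229a + 57b = −27.6.
Solving gives a = −0.26847, b = −1.56280.
Then c = 46 − a·277 − b·159 = 368.85.
At (342, 276): z = −91.8 − 431.3 + 368.85 = -154.3 m.

-154 m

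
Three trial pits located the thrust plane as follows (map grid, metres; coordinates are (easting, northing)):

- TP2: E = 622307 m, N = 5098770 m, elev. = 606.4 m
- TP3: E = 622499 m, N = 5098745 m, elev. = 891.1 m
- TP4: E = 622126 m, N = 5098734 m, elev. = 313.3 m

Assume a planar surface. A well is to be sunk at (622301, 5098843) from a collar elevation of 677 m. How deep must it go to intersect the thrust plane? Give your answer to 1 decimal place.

Let the plane be z = a·E + b·N + c.
TP3−TP2: 192a − 25b = 284.7;  TP4−TP2: −181a − 36b = −293.1.
Solving gives a = 1.536827839, b = 0.414837807.
Then c = 606.4 − a·622307 − b·5098770 = −3070934.89.
At (622301, 5098843): z_contact = 956369.50 + 2115192.85 − 3070934.89 = 627.46 m.
Depth below ground = 677 − 627.46 = 49.5 m.

49.5 m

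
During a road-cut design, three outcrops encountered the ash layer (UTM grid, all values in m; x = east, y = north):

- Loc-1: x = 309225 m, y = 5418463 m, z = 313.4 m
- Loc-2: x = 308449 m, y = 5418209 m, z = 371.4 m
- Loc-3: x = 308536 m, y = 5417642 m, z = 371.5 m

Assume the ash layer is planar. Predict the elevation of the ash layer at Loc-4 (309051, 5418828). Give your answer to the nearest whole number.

322 m

Two edge vectors: Loc-1→Loc-2 = (-776, -254, 58), Loc-1→Loc-3 = (-689, -821, 58.1).
Normal n = (Loc-1→Loc-2) × (Loc-1→Loc-3) = (32860.6, 5123.6, 462090).
So ∂z/∂x = −n_x/n_z = −0.07111299 and ∂z/∂y = −n_y/n_z = −0.01108788.
Intercept c from Loc-1: 313.4 + 21989.91 + 60079.29 = 82382.60.
At (309051, 5418828): z = −21977.5 − 60083.3 + 82382.60 = 321.7 m.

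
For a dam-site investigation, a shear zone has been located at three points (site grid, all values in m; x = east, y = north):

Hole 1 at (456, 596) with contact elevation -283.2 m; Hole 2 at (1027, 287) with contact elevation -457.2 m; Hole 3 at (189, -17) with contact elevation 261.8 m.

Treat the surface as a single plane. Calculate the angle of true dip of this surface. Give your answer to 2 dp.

41.43°

Let the plane be z = a·x + b·y + c.
Hole 2−Hole 1: 571a − 309b = −174;  Hole 3−Hole 1: −267a − 613b = 545.
Solving gives a = −0.63595, b = −0.61207.
Gradient magnitude |∇z| = √(a² + b²) = √(0.40444 + 0.37463) = 0.88265.
True dip = arctan(0.88265) = 41.43°, dipping toward NE (azimuth ≈ 046°).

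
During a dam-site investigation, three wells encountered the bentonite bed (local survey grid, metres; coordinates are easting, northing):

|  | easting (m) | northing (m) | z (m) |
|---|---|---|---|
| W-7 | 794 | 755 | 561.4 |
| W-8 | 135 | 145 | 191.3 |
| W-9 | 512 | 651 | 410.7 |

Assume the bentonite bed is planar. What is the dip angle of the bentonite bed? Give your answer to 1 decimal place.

27.4°

Let the plane be z = a·easting + b·northing + c.
W-8−W-7: −659a − 610b = −370.1;  W-9−W-7: −282a − 104b = −150.7.
Solving gives a = 0.51638, b = 0.04887.
Gradient magnitude |∇z| = √(a² + b²) = √(0.26664 + 0.00239) = 0.51868.
True dip = arctan(0.51868) = 27.4°, dipping toward W (azimuth ≈ 265°).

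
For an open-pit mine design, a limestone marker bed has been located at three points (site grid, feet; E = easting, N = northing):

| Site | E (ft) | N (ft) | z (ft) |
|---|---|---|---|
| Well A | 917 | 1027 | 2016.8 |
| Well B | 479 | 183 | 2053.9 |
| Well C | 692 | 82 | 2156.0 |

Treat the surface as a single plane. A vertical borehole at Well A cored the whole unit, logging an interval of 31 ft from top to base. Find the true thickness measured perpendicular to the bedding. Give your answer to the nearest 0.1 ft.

28.4 ft

Let the plane be z = a·E + b·N + c.
Well B−Well A: −438a − 844b = 37.1;  Well C−Well A: −225a − 945b = 139.2.
Solving gives a = 0.36795, b = −0.23491.
|∇z| = √(a²+b²) = 0.43655, so dip δ = arctan(0.43655) = 23.58°.
True thickness = vertical thickness × cos δ = 31 × cos 23.58° = 28.4 ft.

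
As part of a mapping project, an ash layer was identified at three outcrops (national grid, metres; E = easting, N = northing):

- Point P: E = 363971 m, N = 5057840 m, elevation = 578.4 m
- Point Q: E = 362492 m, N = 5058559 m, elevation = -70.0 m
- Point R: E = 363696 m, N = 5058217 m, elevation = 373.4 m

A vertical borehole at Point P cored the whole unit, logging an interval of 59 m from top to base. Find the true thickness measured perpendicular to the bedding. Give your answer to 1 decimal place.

Two edge vectors: Point P→Point Q = (-1479, 719, -648.4), Point P→Point R = (-275, 377, -205).
Normal n = (Point P→Point Q) × (Point P→Point R) = (97051.8, -124885, -359858).
So ∂z/∂E = −n_x/n_z = 0.26969 and ∂z/∂N = −n_y/n_z = −0.34704.
|∇z| = √(a²+b²) = 0.43951, so dip δ = arctan(0.43951) = 23.73°.
True thickness = vertical thickness × cos δ = 59 × cos 23.73° = 54.0 m.

54.0 m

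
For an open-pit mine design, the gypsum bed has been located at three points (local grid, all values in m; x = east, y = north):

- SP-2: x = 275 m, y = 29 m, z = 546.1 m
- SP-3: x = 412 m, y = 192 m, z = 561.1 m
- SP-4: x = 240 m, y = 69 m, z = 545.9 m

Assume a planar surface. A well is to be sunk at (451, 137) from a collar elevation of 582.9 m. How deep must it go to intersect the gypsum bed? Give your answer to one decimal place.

22.0 m

Let the plane be z = a·x + b·y + c.
SP-3−SP-2: 137a + 163b = 15;  SP-4−SP-2: −35a + 40b = −0.2.
Solving gives a = 0.05656, b = 0.04449.
Then c = 546.1 − a·275 − b·29 = 529.26.
At (451, 137): z_contact = 25.51 + 6.09 + 529.26 = 560.86 m.
Depth below ground = 582.9 − 560.86 = 22.0 m.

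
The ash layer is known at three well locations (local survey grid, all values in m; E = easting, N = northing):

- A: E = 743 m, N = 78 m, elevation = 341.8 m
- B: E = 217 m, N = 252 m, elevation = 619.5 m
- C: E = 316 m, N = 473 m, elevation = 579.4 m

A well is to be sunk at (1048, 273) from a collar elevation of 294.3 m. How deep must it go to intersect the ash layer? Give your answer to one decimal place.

Two edge vectors: A→B = (-526, 174, 277.7), A→C = (-427, 395, 237.6).
Normal n = (A→B) × (A→C) = (-68349.1, 6399.7, -133472).
So ∂z/∂E = −n_x/n_z = −0.512086 and ∂z/∂N = −n_y/n_z = 0.047948.
Intercept c from A: 341.8 + 380.48 − 3.74 = 718.54.
At (1048, 273): z_contact = −536.67 + 13.09 + 718.54 = 194.96 m.
Depth below ground = 294.3 − 194.96 = 99.3 m.

99.3 m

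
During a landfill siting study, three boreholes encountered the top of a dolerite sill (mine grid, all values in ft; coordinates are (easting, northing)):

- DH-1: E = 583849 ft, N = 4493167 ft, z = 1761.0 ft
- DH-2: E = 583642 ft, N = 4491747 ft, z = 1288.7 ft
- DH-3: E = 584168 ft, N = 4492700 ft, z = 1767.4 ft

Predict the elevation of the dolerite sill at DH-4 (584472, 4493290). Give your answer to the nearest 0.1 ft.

Let the plane be z = a·E + b·N + c.
DH-2−DH-1: −207a − 1420b = −472.3;  DH-3−DH-1: 319a − 467b = 6.4.
Solving gives a = 0.417815915, b = 0.271698666.
Then c = 1761 − a·583849 − b·4493167 = −1462967.88.
At (584472, 4493290): z = 244201.7 + 1220820.9 − 1462967.88 = 2054.7 ft.

2054.7 ft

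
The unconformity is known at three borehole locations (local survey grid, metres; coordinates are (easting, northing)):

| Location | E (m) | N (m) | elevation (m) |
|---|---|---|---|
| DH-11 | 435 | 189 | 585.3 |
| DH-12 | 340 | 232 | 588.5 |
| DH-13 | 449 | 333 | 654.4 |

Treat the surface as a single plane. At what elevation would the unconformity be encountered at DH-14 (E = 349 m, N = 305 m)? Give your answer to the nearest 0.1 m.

623.9 m

Let the plane be z = a·E + b·N + c.
DH-12−DH-11: −95a + 43b = 3.2;  DH-13−DH-11: 14a + 144b = 69.1.
Solving gives a = 0.17578, b = 0.46277.
Then c = 585.3 − a·435 − b·189 = 421.37.
At (349, 305): z = 61.3 + 141.1 + 421.37 = 623.9 m.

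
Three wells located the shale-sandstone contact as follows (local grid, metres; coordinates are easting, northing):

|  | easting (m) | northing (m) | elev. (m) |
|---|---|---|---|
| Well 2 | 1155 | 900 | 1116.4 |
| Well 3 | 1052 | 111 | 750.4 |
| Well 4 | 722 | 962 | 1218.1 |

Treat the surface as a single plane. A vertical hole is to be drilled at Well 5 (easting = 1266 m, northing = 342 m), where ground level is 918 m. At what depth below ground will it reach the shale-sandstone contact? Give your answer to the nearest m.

Let the plane be z = a·easting + b·northing + c.
Well 3−Well 2: −103a − 789b = −366;  Well 4−Well 2: −433a + 62b = 101.7.
Solving gives a = −0.16536, b = 0.48547.
Then c = 1116.4 − a·1155 − b·900 = 870.47.
At (1266, 342): z_contact = −209.3 + 166.0 + 870.47 = 827.2 m.
Depth below ground = 918 − 827.2 = 91 m.

91 m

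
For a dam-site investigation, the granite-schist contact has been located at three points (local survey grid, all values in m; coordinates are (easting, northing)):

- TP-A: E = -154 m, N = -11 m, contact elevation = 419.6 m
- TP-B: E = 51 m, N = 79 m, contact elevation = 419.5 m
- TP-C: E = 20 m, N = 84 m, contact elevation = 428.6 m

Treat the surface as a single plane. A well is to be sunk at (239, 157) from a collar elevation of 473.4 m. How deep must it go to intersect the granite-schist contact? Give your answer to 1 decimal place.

Two edge vectors: TP-A→TP-B = (205, 90, -0.1), TP-A→TP-C = (174, 95, 9).
Normal n = (TP-A→TP-B) × (TP-A→TP-C) = (819.5, -1862.4, 3815).
So ∂z/∂E = −n_x/n_z = −0.21481 and ∂z/∂N = −n_y/n_z = 0.48818.
Intercept c from TP-A: 419.6 − 33.08 + 5.37 = 391.89.
At (239, 157): z_contact = −51.34 + 76.64 + 391.89 = 417.19 m.
Depth below ground = 473.4 − 417.19 = 56.2 m.

56.2 m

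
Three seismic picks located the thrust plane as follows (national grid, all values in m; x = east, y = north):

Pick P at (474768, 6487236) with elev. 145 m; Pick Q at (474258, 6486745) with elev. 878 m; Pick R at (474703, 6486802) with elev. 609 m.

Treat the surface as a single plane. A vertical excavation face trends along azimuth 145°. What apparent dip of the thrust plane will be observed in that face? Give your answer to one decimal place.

28.5°

Let the plane be z = a·x + b·y + c.
Pick Q−Pick P: −510a − 491b = 733;  Pick R−Pick P: −65a − 434b = 464.
Solving gives a = −0.47670, b = −0.99773.
Unit vector along 145° is (sin 145°, cos 145°) = (0.5736, -0.8192).
Slope in that direction = a·(0.5736) + b·(-0.8192) = 0.54387.
Apparent dip = arctan|0.54387| = 28.5° (true dip is 47.9°, so apparent ≤ true as expected).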